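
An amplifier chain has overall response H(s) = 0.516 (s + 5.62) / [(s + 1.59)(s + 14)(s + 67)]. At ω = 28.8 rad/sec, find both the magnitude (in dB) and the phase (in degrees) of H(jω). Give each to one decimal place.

|H| = -73.0 dB, ∠H = -95.2°

|j28.8 + 5.62| = √(28.8² + 5.62²) = 29.34
|j28.8 + 1.59| = √(28.8² + 1.59²) = 28.84
|j28.8 + 14| = √(28.8² + 14²) = 32.02
|j28.8 + 67| = √(28.8² + 67²) = 72.93
|H(j28.8)| = 0.516 × 29.34 / (28.84 × 32.02 × 72.93) = 0.00022478
20 log₁₀(0.00022478) = -72.96 dB
∠(j28.8 + 5.62) = arctan(28.8/5.62) = 78.96°
∠(j28.8 + 1.59) = arctan(28.8/1.59) = 86.84°
∠(j28.8 + 14) = arctan(28.8/14) = 64.08°
∠(j28.8 + 67) = arctan(28.8/67) = 23.26°
∠H(j28.8) = 78.96° − (86.84° + 64.08° + 23.26°) = -95.22°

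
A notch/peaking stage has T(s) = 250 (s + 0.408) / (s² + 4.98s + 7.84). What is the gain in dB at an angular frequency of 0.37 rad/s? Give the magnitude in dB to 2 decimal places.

|j0.37 + 0.408| = √(0.37² + 0.408²) = 0.5508
|(j0.37)² + 4.98(j0.37) + 7.84| = |7.7031 + j1.8426| = 7.92
|T(j0.37)| = 250 × 0.5508 / 7.92 = 17.385
20 log₁₀(17.385) = 24.803 dB

24.80 dB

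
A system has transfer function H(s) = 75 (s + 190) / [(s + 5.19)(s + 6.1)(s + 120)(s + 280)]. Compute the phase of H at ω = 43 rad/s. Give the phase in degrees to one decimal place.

-180.7 deg

∠(j43 + 190) = arctan(43/190) = 12.75°
∠(j43 + 5.19) = arctan(43/5.19) = 83.12°
∠(j43 + 6.1) = arctan(43/6.1) = 81.93°
∠(j43 + 120) = arctan(43/120) = 19.71°
∠(j43 + 280) = arctan(43/280) = 8.73°
∠H(j43) = 12.75° − (83.12° + 81.93° + 19.71° + 8.73°) = -180.74°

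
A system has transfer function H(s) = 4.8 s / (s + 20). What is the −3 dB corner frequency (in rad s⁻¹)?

20 rad s⁻¹

For a single-pole high-pass, the −3 dB point is at the pole: ω = 20 rad s⁻¹.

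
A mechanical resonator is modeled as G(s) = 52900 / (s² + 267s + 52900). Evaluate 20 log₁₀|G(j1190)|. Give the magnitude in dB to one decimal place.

|(j1190)² + 267(j1190) + 52900| = |-1.3632e+06 + j3.1773e+05| = 1.4e+06
|G(j1190)| = 52900 / 1.4e+06 = 0.037793
20 log₁₀(0.037793) = -28.45 dB

-28.5 dB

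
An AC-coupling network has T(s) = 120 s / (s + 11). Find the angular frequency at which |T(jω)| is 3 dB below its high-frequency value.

11 rad/s

For a single-pole high-pass, the −3 dB point is at the pole: ω = 11 rad/s.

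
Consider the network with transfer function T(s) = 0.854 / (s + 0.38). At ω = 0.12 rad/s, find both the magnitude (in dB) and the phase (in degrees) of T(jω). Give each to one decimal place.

|T| = 6.6 dB, ∠T = -17.5 deg

|j0.12 + 0.38| = √(0.12² + 0.38²) = 0.3985
|T(j0.12)| = 0.854 / 0.3985 = 2.1431
20 log₁₀(2.1431) = 6.62 dB
∠(j0.12 + 0.38) = arctan(0.12/0.38) = 17.53°
∠T(j0.12) = −17.53° = -17.53°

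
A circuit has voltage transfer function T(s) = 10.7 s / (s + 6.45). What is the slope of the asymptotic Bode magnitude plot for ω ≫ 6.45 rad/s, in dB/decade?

With 1 zero and 1 pole, the high-frequency asymptotic slope is 20 × (1 − 1) = 0 dB/decade.

0 dB/decade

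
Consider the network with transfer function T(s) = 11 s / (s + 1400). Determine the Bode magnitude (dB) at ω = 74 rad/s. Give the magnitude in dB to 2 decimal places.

|j74| = 74
|j74 + 1400| = √(74² + 1400²) = 1402
|T(j74)| = 11 × 74 / 1402 = 0.58062
20 log₁₀(0.58062) = -4.722 dB

-4.72 dB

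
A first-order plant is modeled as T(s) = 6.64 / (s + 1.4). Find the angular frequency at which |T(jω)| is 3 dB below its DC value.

For a single-pole low-pass, the −3 dB point is at the pole: ω = 1.4 rad/s.

1.4 rad/s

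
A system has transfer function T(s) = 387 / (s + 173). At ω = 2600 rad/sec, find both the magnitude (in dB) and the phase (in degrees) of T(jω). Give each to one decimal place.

|T| = -16.6 dB, ∠T = -86.2 deg

|j2600 + 173| = √(2600² + 173²) = 2606
|T(j2600)| = 387 / 2606 = 0.14852
20 log₁₀(0.14852) = -16.56 dB
∠(j2600 + 173) = arctan(2600/173) = 86.19°
∠T(j2600) = −86.19° = -86.19°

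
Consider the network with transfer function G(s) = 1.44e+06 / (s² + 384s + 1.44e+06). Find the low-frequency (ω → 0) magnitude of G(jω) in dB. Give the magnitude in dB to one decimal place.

0.0 dB

G(0) = 1.44e+06 / 1.44e+06 = 1
20 log₁₀(1) = 0.00 dB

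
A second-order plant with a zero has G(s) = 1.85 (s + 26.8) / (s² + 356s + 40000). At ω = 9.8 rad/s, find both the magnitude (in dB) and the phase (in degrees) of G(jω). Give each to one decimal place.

|j9.8 + 26.8| = √(9.8² + 26.8²) = 28.54
|(j9.8)² + 356(j9.8) + 40000| = |39904 + j3488.8| = 4.006e+04
|G(j9.8)| = 1.85 × 28.54 / 4.006e+04 = 0.0013179
20 log₁₀(0.0013179) = -57.60 dB
∠(j9.8 + 26.8) = arctan(9.8/26.8) = 20.09°
∠[(j9.8)² + 356(j9.8) + 40000] = ∠[39904 + j3488.8] = 5.00°
∠G(j9.8) = 20.09° − 5.00° = 15.09°

|G| = -57.6 dB, ∠G = 15.1 deg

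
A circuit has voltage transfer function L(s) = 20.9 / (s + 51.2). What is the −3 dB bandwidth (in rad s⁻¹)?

For a single-pole low-pass, the −3 dB point is at the pole: ω = 51.2 rad s⁻¹.

51.2 rad s⁻¹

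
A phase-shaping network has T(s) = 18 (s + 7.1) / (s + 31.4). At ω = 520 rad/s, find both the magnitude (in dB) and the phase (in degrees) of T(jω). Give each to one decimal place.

|T| = 25.1 dB, ∠T = 2.7 deg

|j520 + 7.1| = √(520² + 7.1²) = 520
|j520 + 31.4| = √(520² + 31.4²) = 520.9
|T(j520)| = 18 × 520 / 520.9 = 17.969
20 log₁₀(17.969) = 25.09 dB
∠(j520 + 7.1) = arctan(520/7.1) = 89.22°
∠(j520 + 31.4) = arctan(520/31.4) = 86.54°
∠T(j520) = 89.22° − 86.54° = 2.67°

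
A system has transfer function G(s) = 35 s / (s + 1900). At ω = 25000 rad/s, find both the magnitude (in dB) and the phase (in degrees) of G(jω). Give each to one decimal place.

|G| = 30.9 dB, ∠G = 4.3°

|j25000| = 2.5e+04
|j25000 + 1900| = √(25000² + 1900²) = 2.507e+04
|G(j25000)| = 35 × 2.5e+04 / 2.507e+04 = 34.899
20 log₁₀(34.899) = 30.86 dB
∠(j25000) = 90.00°
∠(j25000 + 1900) = arctan(25000/1900) = 85.65°
∠G(j25000) = 90.00° − 85.65° = 4.35°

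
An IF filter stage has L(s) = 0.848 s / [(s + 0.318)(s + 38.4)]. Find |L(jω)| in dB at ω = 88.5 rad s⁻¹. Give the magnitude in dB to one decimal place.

-41.1 dB

|j88.5| = 88.5
|j88.5 + 0.318| = √(88.5² + 0.318²) = 88.5
|j88.5 + 38.4| = √(88.5² + 38.4²) = 96.47
|L(j88.5)| = 0.848 × 88.5 / (88.5 × 96.47) = 0.0087901
20 log₁₀(0.0087901) = -41.12 dB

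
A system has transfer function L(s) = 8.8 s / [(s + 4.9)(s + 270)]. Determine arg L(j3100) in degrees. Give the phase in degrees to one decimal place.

∠(j3100) = 90.00°
∠(j3100 + 4.9) = arctan(3100/4.9) = 89.91°
∠(j3100 + 270) = arctan(3100/270) = 85.02°
∠L(j3100) = 90.00° − (89.91° + 85.02°) = -84.93°

-84.9°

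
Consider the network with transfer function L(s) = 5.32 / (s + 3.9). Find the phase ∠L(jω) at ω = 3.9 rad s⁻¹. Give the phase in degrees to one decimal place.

-45.0°

∠(j3.9 + 3.9) = arctan(3.9/3.9) = 45.00°
∠L(j3.9) = −45.00° = -45.00°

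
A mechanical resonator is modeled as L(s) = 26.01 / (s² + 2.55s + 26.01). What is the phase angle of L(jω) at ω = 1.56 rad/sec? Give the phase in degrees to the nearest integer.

-10°

∠[(j1.56)² + 2.55(j1.56) + 26.01] = ∠[23.576 + j3.978] = 9.58°
∠L(j1.56) = −9.58° = -9.58°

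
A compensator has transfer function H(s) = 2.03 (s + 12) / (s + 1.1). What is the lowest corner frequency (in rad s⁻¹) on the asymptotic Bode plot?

Break frequencies occur at each pole and zero magnitude: 1.1 rad s⁻¹, 12 rad s⁻¹.
The lowest is 1.1 rad s⁻¹.

1.1 rad s⁻¹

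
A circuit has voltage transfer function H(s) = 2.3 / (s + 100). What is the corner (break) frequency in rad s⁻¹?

The single real pole at s = −100 gives a corner at ω = 100 rad s⁻¹.

100 rad s⁻¹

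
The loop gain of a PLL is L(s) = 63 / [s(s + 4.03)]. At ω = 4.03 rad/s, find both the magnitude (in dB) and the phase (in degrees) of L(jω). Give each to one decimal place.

|j4.03 + 4.03| = √(4.03² + 4.03²) = 5.699
|j4.03| = 4.03
|L(j4.03)| = 63 / (5.699 × 4.03) = 2.7429
20 log₁₀(2.7429) = 8.76 dB
∠(j4.03 + 4.03) = arctan(4.03/4.03) = 45.00°
∠(j4.03) = 90.00°
∠L(j4.03) = − (45.00° + 90.00°) = -135.00°

|L| = 8.8 dB, ∠L = -135.0°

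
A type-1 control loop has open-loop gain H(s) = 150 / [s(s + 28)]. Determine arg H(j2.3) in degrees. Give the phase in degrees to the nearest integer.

-95°

∠(j2.3 + 28) = arctan(2.3/28) = 4.70°
∠(j2.3) = 90.00°
∠H(j2.3) = − (4.70° + 90.00°) = -94.70°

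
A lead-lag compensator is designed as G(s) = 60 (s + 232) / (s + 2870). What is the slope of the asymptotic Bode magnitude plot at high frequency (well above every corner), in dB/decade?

With 1 zero and 1 pole, the high-frequency asymptotic slope is 20 × (1 − 1) = 0 dB/decade.

0 dB/decade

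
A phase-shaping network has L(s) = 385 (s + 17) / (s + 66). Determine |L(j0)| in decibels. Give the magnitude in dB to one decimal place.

L(0) = 385 × 17 / 66 = 99.167
20 log₁₀(99.167) = 39.93 dB

39.9 dB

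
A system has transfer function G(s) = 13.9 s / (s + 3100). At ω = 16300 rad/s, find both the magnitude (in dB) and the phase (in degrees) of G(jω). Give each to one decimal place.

|G| = 22.7 dB, ∠G = 10.8°

|j16300| = 1.63e+04
|j16300 + 3100| = √(16300² + 3100²) = 1.659e+04
|G(j16300)| = 13.9 × 1.63e+04 / 1.659e+04 = 13.655
20 log₁₀(13.655) = 22.71 dB
∠(j16300) = 90.00°
∠(j16300 + 3100) = arctan(16300/3100) = 79.23°
∠G(j16300) = 90.00° − 79.23° = 10.77°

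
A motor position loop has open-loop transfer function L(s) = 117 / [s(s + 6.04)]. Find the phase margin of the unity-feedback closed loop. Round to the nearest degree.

Gain crossover: |L(jω)| = 1 at ω ≈ 10 rad/sec.
∠L(j10) = −90° − arctan(10/6.04) ≈ -148.89°
PM = 180° + (-148.89°) = 31.11°

31°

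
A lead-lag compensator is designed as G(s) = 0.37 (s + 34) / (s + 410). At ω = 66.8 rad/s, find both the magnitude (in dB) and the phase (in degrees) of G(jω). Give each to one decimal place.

|G| = -23.5 dB, ∠G = 53.8°

|j66.8 + 34| = √(66.8² + 34²) = 74.95
|j66.8 + 410| = √(66.8² + 410²) = 415.4
|G(j66.8)| = 0.37 × 74.95 / 415.4 = 0.066762
20 log₁₀(0.066762) = -23.51 dB
∠(j66.8 + 34) = arctan(66.8/34) = 63.02°
∠(j66.8 + 410) = arctan(66.8/410) = 9.25°
∠G(j66.8) = 63.02° − 9.25° = 53.77°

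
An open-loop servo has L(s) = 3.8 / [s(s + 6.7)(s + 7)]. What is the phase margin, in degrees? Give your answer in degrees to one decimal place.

88.6°

Gain crossover: |L(jω)| = 1 at ω ≈ 0.081 rad/sec.
∠L(j0.081) = −90° − arctan(0.081/6.7) − arctan(0.081/7) ≈ -91.36°
PM = 180° + (-91.36°) = 88.64°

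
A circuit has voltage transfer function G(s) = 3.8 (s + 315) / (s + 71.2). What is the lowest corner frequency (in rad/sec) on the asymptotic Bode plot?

71.2 rad/sec

Break frequencies occur at each pole and zero magnitude: 71.2 rad/sec, 315 rad/sec.
The lowest is 71.2 rad/sec.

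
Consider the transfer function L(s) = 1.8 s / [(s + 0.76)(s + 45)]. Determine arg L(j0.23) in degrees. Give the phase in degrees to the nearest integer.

73 deg

∠(j0.23) = 90.00°
∠(j0.23 + 0.76) = arctan(0.23/0.76) = 16.84°
∠(j0.23 + 45) = arctan(0.23/45) = 0.29°
∠L(j0.23) = 90.00° − (16.84° + 0.29°) = 72.87°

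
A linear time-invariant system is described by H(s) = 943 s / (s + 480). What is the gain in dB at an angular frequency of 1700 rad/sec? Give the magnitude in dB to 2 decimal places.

|j1700| = 1700
|j1700 + 480| = √(1700² + 480²) = 1766
|H(j1700)| = 943 × 1700 / 1766 = 907.52
20 log₁₀(907.52) = 59.157 dB

59.16 dB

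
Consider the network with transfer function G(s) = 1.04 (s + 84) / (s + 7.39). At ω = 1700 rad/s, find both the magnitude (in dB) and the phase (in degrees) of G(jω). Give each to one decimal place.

|j1700 + 84| = √(1700² + 84²) = 1702
|j1700 + 7.39| = √(1700² + 7.39²) = 1700
|G(j1700)| = 1.04 × 1702 / 1700 = 1.0413
20 log₁₀(1.0413) = 0.35 dB
∠(j1700 + 84) = arctan(1700/84) = 87.17°
∠(j1700 + 7.39) = arctan(1700/7.39) = 89.75°
∠G(j1700) = 87.17° − 89.75° = -2.58°

|G| = 0.4 dB, ∠G = -2.6°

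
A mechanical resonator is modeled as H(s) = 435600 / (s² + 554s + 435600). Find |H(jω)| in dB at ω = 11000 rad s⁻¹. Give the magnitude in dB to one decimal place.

-48.9 dB

|(j11000)² + 554(j11000) + 435600| = |-1.2056e+08 + j6.094e+06| = 1.207e+08
|H(j11000)| = 435600 / 1.207e+08 = 0.0036084
20 log₁₀(0.0036084) = -48.85 dB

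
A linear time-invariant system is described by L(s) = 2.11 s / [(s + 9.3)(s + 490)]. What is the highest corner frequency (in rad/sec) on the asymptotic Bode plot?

Break frequencies occur at each pole and zero magnitude: 9.3 rad/sec, 490 rad/sec.
The highest is 490 rad/sec.

490 rad/sec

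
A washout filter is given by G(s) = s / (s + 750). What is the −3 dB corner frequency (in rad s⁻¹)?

750 rad s⁻¹

For a single-pole high-pass, the −3 dB point is at the pole: ω = 750 rad s⁻¹.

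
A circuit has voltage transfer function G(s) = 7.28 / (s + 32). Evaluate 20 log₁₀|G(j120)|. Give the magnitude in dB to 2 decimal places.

-24.64 dB

|j120 + 32| = √(120² + 32²) = 124.2
|G(j120)| = 7.28 / 124.2 = 0.058618
20 log₁₀(0.058618) = -24.639 dB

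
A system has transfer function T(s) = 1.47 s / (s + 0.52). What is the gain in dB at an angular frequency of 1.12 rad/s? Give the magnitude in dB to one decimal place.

2.5 dB

|j1.12| = 1.12
|j1.12 + 0.52| = √(1.12² + 0.52²) = 1.235
|T(j1.12)| = 1.47 × 1.12 / 1.235 = 1.3333
20 log₁₀(1.3333) = 2.50 dB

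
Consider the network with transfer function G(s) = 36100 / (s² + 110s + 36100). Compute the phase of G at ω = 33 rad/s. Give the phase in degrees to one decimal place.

-5.9°

∠[(j33)² + 110(j33) + 36100] = ∠[35011 + j3630] = 5.92°
∠G(j33) = −5.92° = -5.92°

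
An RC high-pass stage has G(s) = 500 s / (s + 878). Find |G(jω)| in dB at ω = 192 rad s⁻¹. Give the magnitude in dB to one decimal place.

|j192| = 192
|j192 + 878| = √(192² + 878²) = 898.7
|G(j192)| = 500 × 192 / 898.7 = 106.82
20 log₁₀(106.82) = 40.57 dB

40.6 dB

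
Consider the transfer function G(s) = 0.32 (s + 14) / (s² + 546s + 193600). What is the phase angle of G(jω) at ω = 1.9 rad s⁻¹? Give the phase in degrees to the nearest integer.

∠(j1.9 + 14) = arctan(1.9/14) = 7.73°
∠[(j1.9)² + 546(j1.9) + 193600] = ∠[1.936e+05 + j1037.4] = 0.31°
∠G(j1.9) = 7.73° − 0.31° = 7.42°

7 deg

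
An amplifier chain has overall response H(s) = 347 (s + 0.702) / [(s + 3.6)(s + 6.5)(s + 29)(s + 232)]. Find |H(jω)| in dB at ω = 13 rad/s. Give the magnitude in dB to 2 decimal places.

-50.12 dB

|j13 + 0.702| = √(13² + 0.702²) = 13.02
|j13 + 3.6| = √(13² + 3.6²) = 13.49
|j13 + 6.5| = √(13² + 6.5²) = 14.53
|j13 + 29| = √(13² + 29²) = 31.78
|j13 + 232| = √(13² + 232²) = 232.4
|H(j13)| = 347 × 13.02 / (13.49 × 14.53 × 31.78 × 232.4) = 0.0031202
20 log₁₀(0.0031202) = -50.116 dB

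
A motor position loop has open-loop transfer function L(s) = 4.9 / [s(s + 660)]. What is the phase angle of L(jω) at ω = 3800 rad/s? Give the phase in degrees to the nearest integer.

-170°

∠(j3800 + 660) = arctan(3800/660) = 80.15°
∠(j3800) = 90.00°
∠L(j3800) = − (80.15° + 90.00°) = -170.15°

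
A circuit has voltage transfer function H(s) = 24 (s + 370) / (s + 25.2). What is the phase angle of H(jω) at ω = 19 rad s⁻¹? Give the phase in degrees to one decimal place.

∠(j19 + 370) = arctan(19/370) = 2.94°
∠(j19 + 25.2) = arctan(19/25.2) = 37.02°
∠H(j19) = 2.94° − 37.02° = -34.08°

-34.1 deg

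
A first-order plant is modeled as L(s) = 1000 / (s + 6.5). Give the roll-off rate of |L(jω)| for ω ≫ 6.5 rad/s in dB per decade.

With 0 zeros and 1 pole, the high-frequency asymptotic slope is 20 × (0 − 1) = -20 dB/decade.

-20 dB/decade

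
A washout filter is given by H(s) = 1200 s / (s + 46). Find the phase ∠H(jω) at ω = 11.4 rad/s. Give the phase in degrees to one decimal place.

76.1 deg

∠(j11.4) = 90.00°
∠(j11.4 + 46) = arctan(11.4/46) = 13.92°
∠H(j11.4) = 90.00° − 13.92° = 76.08°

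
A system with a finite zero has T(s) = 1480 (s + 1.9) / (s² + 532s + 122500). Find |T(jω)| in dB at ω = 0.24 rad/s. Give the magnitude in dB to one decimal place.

-32.7 dB

|j0.24 + 1.9| = √(0.24² + 1.9²) = 1.915
|(j0.24)² + 532(j0.24) + 122500| = |1.225e+05 + j127.68| = 1.225e+05
|T(j0.24)| = 1480 × 1.915 / 1.225e+05 = 0.023138
20 log₁₀(0.023138) = -32.71 dB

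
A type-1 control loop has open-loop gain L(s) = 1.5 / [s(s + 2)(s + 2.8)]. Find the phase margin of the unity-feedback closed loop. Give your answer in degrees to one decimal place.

77.1°

Gain crossover: |L(jω)| = 1 at ω ≈ 0.264 rad/sec.
∠L(j0.264) = −90° − arctan(0.264/2) − arctan(0.264/2.8) ≈ -102.92°
PM = 180° + (-102.92°) = 77.08°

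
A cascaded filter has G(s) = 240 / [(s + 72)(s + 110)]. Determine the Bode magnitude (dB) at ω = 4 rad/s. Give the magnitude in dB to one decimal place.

|j4 + 72| = √(4² + 72²) = 72.11
|j4 + 110| = √(4² + 110²) = 110.1
|G(j4)| = 240 / (72.11 × 110.1) = 0.030236
20 log₁₀(0.030236) = -30.39 dB

-30.4 dB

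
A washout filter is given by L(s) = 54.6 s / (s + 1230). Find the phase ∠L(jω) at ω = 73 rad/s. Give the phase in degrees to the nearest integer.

∠(j73) = 90.00°
∠(j73 + 1230) = arctan(73/1230) = 3.40°
∠L(j73) = 90.00° − 3.40° = 86.60°

87 deg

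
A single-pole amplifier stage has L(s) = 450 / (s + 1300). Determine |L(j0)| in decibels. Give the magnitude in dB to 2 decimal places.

L(0) = 450 / 1300 = 0.34615
20 log₁₀(0.34615) = -9.215 dB

-9.21 dB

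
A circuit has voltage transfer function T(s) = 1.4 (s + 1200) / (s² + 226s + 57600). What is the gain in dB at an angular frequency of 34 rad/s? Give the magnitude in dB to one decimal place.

-30.6 dB

|j34 + 1200| = √(34² + 1200²) = 1200
|(j34)² + 226(j34) + 57600| = |56444 + j7684| = 5.696e+04
|T(j34)| = 1.4 × 1200 / 5.696e+04 = 0.029504
20 log₁₀(0.029504) = -30.60 dB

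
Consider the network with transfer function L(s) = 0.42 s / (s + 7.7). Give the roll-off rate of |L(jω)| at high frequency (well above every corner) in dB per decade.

With 1 zero and 1 pole, the high-frequency asymptotic slope is 20 × (1 − 1) = 0 dB/decade.

0 dB/decade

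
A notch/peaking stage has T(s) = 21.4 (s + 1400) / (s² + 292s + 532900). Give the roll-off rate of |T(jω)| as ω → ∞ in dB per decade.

With 1 zero and 2 poles, the high-frequency asymptotic slope is 20 × (1 − 2) = -20 dB/decade.

-20 dB/decade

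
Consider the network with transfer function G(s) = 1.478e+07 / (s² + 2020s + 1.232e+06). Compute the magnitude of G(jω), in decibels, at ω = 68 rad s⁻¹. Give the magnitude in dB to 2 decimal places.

|(j68)² + 2020(j68) + 1.232e+06| = |1.2274e+06 + j1.3736e+05| = 1.235e+06
|G(j68)| = 1.478e+07 / 1.235e+06 = 11.967
20 log₁₀(11.967) = 21.560 dB

21.56 dB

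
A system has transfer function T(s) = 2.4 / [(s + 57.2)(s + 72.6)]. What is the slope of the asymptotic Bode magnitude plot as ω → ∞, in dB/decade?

With 0 zeros and 2 poles, the high-frequency asymptotic slope is 20 × (0 − 2) = -40 dB/decade.

-40 dB/decade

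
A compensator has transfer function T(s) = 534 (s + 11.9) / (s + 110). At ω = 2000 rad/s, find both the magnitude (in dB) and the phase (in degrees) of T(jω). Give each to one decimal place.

|j2000 + 11.9| = √(2000² + 11.9²) = 2000
|j2000 + 110| = √(2000² + 110²) = 2003
|T(j2000)| = 534 × 2000 / 2003 = 533.2
20 log₁₀(533.2) = 54.54 dB
∠(j2000 + 11.9) = arctan(2000/11.9) = 89.66°
∠(j2000 + 110) = arctan(2000/110) = 86.85°
∠T(j2000) = 89.66° − 86.85° = 2.81°

|T| = 54.5 dB, ∠T = 2.8 deg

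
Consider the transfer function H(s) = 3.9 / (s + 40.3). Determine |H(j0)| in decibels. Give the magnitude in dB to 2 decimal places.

-20.28 dB

H(0) = 3.9 / 40.3 = 0.096774
20 log₁₀(0.096774) = -20.285 dB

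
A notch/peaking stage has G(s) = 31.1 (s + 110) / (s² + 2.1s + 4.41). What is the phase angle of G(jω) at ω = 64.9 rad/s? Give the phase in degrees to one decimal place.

-147.6°

∠(j64.9 + 110) = arctan(64.9/110) = 30.54°
∠[(j64.9)² + 2.1(j64.9) + 4.41] = ∠[-4207.6 + j136.29] = 178.14°
∠G(j64.9) = 30.54° − 178.14° = -147.60°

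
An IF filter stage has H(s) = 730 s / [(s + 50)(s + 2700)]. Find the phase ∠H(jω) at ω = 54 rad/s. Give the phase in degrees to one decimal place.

41.7 deg

∠(j54) = 90.00°
∠(j54 + 50) = arctan(54/50) = 47.20°
∠(j54 + 2700) = arctan(54/2700) = 1.15°
∠H(j54) = 90.00° − (47.20° + 1.15°) = 41.65°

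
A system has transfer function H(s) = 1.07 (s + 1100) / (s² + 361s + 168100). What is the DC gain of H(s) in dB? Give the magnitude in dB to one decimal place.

-43.1 dB

H(0) = 1.07 × 1100 / 168100 = 0.0070018
20 log₁₀(0.0070018) = -43.10 dB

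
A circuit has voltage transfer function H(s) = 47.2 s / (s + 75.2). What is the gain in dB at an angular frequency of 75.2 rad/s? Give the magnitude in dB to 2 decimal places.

30.47 dB

|j75.2| = 75.2
|j75.2 + 75.2| = √(75.2² + 75.2²) = 106.3
|H(j75.2)| = 47.2 × 75.2 / 106.3 = 33.375
20 log₁₀(33.375) = 30.469 dB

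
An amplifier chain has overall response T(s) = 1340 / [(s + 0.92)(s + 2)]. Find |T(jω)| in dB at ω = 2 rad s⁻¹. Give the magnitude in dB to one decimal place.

46.7 dB

|j2 + 0.92| = √(2² + 0.92²) = 2.201
|j2 + 2| = √(2² + 2²) = 2.828
|T(j2)| = 1340 / (2.201 × 2.828) = 215.2
20 log₁₀(215.2) = 46.66 dB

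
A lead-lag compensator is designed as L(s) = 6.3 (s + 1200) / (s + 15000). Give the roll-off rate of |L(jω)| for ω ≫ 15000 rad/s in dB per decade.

0 dB/decade

With 1 zero and 1 pole, the high-frequency asymptotic slope is 20 × (1 − 1) = 0 dB/decade.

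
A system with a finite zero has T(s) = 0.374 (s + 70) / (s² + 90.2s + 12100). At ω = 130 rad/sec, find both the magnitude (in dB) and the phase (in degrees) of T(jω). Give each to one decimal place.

|T| = -47.2 dB, ∠T = -50.6°

|j130 + 70| = √(130² + 70²) = 147.6
|(j130)² + 90.2(j130) + 12100| = |-4800 + j11726| = 1.267e+04
|T(j130)| = 0.374 × 147.6 / 1.267e+04 = 0.0043582
20 log₁₀(0.0043582) = -47.21 dB
∠(j130 + 70) = arctan(130/70) = 61.70°
∠[(j130)² + 90.2(j130) + 12100] = ∠[-4800 + j11726] = 112.26°
∠T(j130) = 61.70° − 112.26° = -50.56°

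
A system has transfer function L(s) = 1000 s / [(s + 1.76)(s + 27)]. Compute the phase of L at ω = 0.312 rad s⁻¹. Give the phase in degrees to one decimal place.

∠(j0.312) = 90.00°
∠(j0.312 + 1.76) = arctan(0.312/1.76) = 10.05°
∠(j0.312 + 27) = arctan(0.312/27) = 0.66°
∠L(j0.312) = 90.00° − (10.05° + 0.66°) = 79.29°

79.3°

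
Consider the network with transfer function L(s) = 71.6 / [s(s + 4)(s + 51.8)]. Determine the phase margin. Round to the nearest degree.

85 deg

Gain crossover: |L(jω)| = 1 at ω ≈ 0.344 rad/sec.
∠L(j0.344) = −90° − arctan(0.344/4) − arctan(0.344/51.8) ≈ -95.30°
PM = 180° + (-95.30°) = 84.70°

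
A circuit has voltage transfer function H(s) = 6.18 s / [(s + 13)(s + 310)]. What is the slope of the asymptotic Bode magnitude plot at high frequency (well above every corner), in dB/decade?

With 1 zero and 2 poles, the high-frequency asymptotic slope is 20 × (1 − 2) = -20 dB/decade.

-20 dB/decade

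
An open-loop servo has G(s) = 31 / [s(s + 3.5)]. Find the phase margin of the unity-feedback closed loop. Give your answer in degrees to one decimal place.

34.7°

Gain crossover: |G(jω)| = 1 at ω ≈ 5.05 rad/s.
∠G(j5.05) = −90° − arctan(5.05/3.5) ≈ -145.26°
PM = 180° + (-145.26°) = 34.74°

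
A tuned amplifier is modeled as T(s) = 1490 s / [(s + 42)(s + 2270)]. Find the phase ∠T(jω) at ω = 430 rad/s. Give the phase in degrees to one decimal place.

-5.1°

∠(j430) = 90.00°
∠(j430 + 42) = arctan(430/42) = 84.42°
∠(j430 + 2270) = arctan(430/2270) = 10.73°
∠T(j430) = 90.00° − (84.42° + 10.73°) = -5.15°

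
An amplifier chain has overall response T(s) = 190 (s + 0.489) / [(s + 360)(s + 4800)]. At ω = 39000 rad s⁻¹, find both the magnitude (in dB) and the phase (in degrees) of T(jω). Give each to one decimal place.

|T| = -46.3 dB, ∠T = -82.5°

|j39000 + 0.489| = √(39000² + 0.489²) = 3.9e+04
|j39000 + 360| = √(39000² + 360²) = 3.9e+04
|j39000 + 4800| = √(39000² + 4800²) = 3.929e+04
|T(j39000)| = 190 × 3.9e+04 / (3.9e+04 × 3.929e+04) = 0.0048351
20 log₁₀(0.0048351) = -46.31 dB
∠(j39000 + 0.489) = arctan(39000/0.489) = 90.00°
∠(j39000 + 360) = arctan(39000/360) = 89.47°
∠(j39000 + 4800) = arctan(39000/4800) = 82.98°
∠T(j39000) = 90.00° − (89.47° + 82.98°) = -82.46°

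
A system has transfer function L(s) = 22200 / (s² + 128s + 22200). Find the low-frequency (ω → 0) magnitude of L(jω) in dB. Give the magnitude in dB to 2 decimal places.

L(0) = 22200 / 22200 = 1
20 log₁₀(1) = 0.000 dB

0.00 dB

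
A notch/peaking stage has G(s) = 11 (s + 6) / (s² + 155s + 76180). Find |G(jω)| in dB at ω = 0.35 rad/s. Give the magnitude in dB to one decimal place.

|j0.35 + 6| = √(0.35² + 6²) = 6.01
|(j0.35)² + 155(j0.35) + 76180| = |76180 + j54.25| = 7.618e+04
|G(j0.35)| = 11 × 6.01 / 7.618e+04 = 0.00086784
20 log₁₀(0.00086784) = -61.23 dB

-61.2 dB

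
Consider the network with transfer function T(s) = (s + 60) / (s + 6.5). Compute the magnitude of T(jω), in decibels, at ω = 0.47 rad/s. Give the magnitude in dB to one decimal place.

|j0.47 + 60| = √(0.47² + 60²) = 60
|j0.47 + 6.5| = √(0.47² + 6.5²) = 6.517
|T(j0.47)| = 1 × 60 / 6.517 = 9.207
20 log₁₀(9.207) = 19.28 dB

19.3 dB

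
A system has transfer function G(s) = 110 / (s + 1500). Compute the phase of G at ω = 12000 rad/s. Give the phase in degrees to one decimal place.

-82.9°

∠(j12000 + 1500) = arctan(12000/1500) = 82.87°
∠G(j12000) = −82.87° = -82.87°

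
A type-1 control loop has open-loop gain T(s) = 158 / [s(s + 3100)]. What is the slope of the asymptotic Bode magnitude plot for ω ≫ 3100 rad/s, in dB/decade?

With 0 zeros and 2 poles, the high-frequency asymptotic slope is 20 × (0 − 2) = -40 dB/decade.

-40 dB/decade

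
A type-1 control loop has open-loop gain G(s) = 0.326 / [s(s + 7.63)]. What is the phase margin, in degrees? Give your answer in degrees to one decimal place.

89.7°

Gain crossover: |G(jω)| = 1 at ω ≈ 0.0427 rad/s.
∠G(j0.0427) = −90° − arctan(0.0427/7.63) ≈ -90.32°
PM = 180° + (-90.32°) = 89.68°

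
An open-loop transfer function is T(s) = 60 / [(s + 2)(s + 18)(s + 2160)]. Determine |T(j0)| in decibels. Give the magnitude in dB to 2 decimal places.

T(0) = 60 / (2 × 18 × 2160) = 0.0007716
20 log₁₀(0.0007716) = -62.252 dB

-62.25 dB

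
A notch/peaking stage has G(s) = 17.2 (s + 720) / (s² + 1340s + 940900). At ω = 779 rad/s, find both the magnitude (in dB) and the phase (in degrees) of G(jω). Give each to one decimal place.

|G| = -35.6 dB, ∠G = -25.0°

|j779 + 720| = √(779² + 720²) = 1061
|(j779)² + 1340(j779) + 940900| = |3.3406e+05 + j1.0439e+06| = 1.096e+06
|G(j779)| = 17.2 × 1061 / 1.096e+06 = 0.016647
20 log₁₀(0.016647) = -35.57 dB
∠(j779 + 720) = arctan(779/720) = 47.25°
∠[(j779)² + 1340(j779) + 940900] = ∠[3.3406e+05 + j1.0439e+06] = 72.25°
∠G(j779) = 47.25° − 72.25° = -25.00°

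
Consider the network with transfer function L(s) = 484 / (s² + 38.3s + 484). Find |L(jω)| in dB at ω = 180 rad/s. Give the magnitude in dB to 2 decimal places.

|(j180)² + 38.3(j180) + 484| = |-31916 + j6894| = 3.265e+04
|L(j180)| = 484 / 3.265e+04 = 0.014823
20 log₁₀(0.014823) = -36.581 dB

-36.58 dB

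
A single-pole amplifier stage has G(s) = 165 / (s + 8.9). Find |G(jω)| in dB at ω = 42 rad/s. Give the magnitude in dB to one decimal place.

|j42 + 8.9| = √(42² + 8.9²) = 42.93
|G(j42)| = 165 / 42.93 = 3.8432
20 log₁₀(3.8432) = 11.69 dB

11.7 dB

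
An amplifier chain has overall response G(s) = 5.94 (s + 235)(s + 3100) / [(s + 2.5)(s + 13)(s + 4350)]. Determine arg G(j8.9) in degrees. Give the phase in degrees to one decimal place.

∠(j8.9 + 235) = arctan(8.9/235) = 2.17°
∠(j8.9 + 3100) = arctan(8.9/3100) = 0.16°
∠(j8.9 + 2.5) = arctan(8.9/2.5) = 74.31°
∠(j8.9 + 13) = arctan(8.9/13) = 34.40°
∠(j8.9 + 4350) = arctan(8.9/4350) = 0.12°
∠G(j8.9) = 2.17° + 0.16° − (74.31° + 34.40° + 0.12°) = -106.49°

-106.5 deg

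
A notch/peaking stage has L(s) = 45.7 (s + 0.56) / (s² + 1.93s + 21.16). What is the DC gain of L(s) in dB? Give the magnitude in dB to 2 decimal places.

1.65 dB

L(0) = 45.7 × 0.56 / 21.16 = 1.2095
20 log₁₀(1.2095) = 1.652 dB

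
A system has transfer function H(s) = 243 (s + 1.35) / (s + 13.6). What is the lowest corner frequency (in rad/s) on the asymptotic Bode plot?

1.35 rad/s

Break frequencies occur at each pole and zero magnitude: 1.35 rad/s, 13.6 rad/s.
The lowest is 1.35 rad/s.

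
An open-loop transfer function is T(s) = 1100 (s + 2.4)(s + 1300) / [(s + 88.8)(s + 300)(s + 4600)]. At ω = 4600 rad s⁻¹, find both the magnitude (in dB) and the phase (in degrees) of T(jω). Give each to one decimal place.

|j4600 + 2.4| = √(4600² + 2.4²) = 4600
|j4600 + 1300| = √(4600² + 1300²) = 4780
|j4600 + 88.8| = √(4600² + 88.8²) = 4601
|j4600 + 300| = √(4600² + 300²) = 4610
|j4600 + 4600| = √(4600² + 4600²) = 6505
|T(j4600)| = 1100 × 4600 × 4780 / (4601 × 4610 × 6505) = 0.17531
20 log₁₀(0.17531) = -15.12 dB
∠(j4600 + 2.4) = arctan(4600/2.4) = 89.97°
∠(j4600 + 1300) = arctan(4600/1300) = 74.22°
∠(j4600 + 88.8) = arctan(4600/88.8) = 88.89°
∠(j4600 + 300) = arctan(4600/300) = 86.27°
∠(j4600 + 4600) = arctan(4600/4600) = 45.00°
∠T(j4600) = 89.97° + 74.22° − (88.89° + 86.27° + 45.00°) = -55.97°

|T| = -15.1 dB, ∠T = -56.0°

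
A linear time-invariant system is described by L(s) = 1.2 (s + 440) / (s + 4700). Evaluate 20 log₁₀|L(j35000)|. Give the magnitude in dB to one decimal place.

1.5 dB

|j35000 + 440| = √(35000² + 440²) = 3.5e+04
|j35000 + 4700| = √(35000² + 4700²) = 3.531e+04
|L(j35000)| = 1.2 × 3.5e+04 / 3.531e+04 = 1.1894
20 log₁₀(1.1894) = 1.51 dB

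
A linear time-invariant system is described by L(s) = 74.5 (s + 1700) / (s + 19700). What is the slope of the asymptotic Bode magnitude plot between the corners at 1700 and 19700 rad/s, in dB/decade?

In this band the factors already past their corner are: zero at 1700; net slope = 20 dB/decade.

20 dB/decade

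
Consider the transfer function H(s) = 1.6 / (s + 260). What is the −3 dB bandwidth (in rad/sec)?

260 rad/sec

For a single-pole low-pass, the −3 dB point is at the pole: ω = 260 rad/sec.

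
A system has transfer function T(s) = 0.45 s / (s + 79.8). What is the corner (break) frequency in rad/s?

The single real pole at s = −79.8 gives a corner at ω = 79.8 rad/s.

79.8 rad/s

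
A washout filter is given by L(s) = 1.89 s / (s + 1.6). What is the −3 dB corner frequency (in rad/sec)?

For a single-pole high-pass, the −3 dB point is at the pole: ω = 1.6 rad/sec.

1.6 rad/sec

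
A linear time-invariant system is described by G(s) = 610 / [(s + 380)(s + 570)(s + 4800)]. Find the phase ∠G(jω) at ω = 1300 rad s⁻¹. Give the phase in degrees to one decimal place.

∠(j1300 + 380) = arctan(1300/380) = 73.71°
∠(j1300 + 570) = arctan(1300/570) = 66.32°
∠(j1300 + 4800) = arctan(1300/4800) = 15.15°
∠G(j1300) = − (73.71° + 66.32° + 15.15°) = -155.18°

-155.2°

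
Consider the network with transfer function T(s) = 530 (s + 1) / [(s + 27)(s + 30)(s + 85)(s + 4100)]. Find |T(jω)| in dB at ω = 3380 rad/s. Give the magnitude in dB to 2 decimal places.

-161.18 dB

|j3380 + 1| = √(3380² + 1²) = 3380
|j3380 + 27| = √(3380² + 27²) = 3380
|j3380 + 30| = √(3380² + 30²) = 3380
|j3380 + 85| = √(3380² + 85²) = 3381
|j3380 + 4100| = √(3380² + 4100²) = 5314
|T(j3380)| = 530 × 3380 / (3380 × 3380 × 3381 × 5314) = 8.7274e-09
20 log₁₀(8.7274e-09) = -161.182 dB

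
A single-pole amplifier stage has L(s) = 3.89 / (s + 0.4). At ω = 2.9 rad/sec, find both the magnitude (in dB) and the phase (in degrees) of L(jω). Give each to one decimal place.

|j2.9 + 0.4| = √(2.9² + 0.4²) = 2.927
|L(j2.9)| = 3.89 / 2.927 = 1.3288
20 log₁₀(1.3288) = 2.47 dB
∠(j2.9 + 0.4) = arctan(2.9/0.4) = 82.15°
∠L(j2.9) = −82.15° = -82.15°

|L| = 2.5 dB, ∠L = -82.1°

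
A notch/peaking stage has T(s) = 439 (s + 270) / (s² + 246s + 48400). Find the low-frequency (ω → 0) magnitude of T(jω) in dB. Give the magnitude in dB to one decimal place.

T(0) = 439 × 270 / 48400 = 2.449
20 log₁₀(2.449) = 7.78 dB

7.8 dB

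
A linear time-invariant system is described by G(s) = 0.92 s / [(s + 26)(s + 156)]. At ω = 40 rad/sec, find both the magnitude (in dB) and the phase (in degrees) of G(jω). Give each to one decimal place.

|G| = -46.4 dB, ∠G = 18.6°

|j40| = 40
|j40 + 26| = √(40² + 26²) = 47.71
|j40 + 156| = √(40² + 156²) = 161
|G(j40)| = 0.92 × 40 / (47.71 × 161) = 0.0047897
20 log₁₀(0.0047897) = -46.39 dB
∠(j40) = 90.00°
∠(j40 + 26) = arctan(40/26) = 56.98°
∠(j40 + 156) = arctan(40/156) = 14.38°
∠G(j40) = 90.00° − (56.98° + 14.38°) = 18.64°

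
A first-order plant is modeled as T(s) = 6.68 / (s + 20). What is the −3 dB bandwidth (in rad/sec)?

20 rad/sec

For a single-pole low-pass, the −3 dB point is at the pole: ω = 20 rad/sec.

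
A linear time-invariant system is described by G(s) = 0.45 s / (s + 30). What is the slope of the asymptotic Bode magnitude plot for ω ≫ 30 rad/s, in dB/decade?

0 dB/decade

With 1 zero and 1 pole, the high-frequency asymptotic slope is 20 × (1 − 1) = 0 dB/decade.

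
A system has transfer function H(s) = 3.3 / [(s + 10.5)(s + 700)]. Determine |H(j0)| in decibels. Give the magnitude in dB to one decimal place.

H(0) = 3.3 / (10.5 × 700) = 0.00044898
20 log₁₀(0.00044898) = -66.96 dB

-67.0 dB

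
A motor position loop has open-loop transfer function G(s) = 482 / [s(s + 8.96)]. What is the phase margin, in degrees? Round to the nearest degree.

23°

Gain crossover: |G(jω)| = 1 at ω ≈ 21.1 rad/s.
∠G(j21.1) = −90° − arctan(21.1/8.96) ≈ -156.95°
PM = 180° + (-156.95°) = 23.05°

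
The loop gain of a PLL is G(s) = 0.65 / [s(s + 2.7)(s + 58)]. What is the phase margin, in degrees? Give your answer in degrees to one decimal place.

89.9 deg

Gain crossover: |G(jω)| = 1 at ω ≈ 0.00415 rad/s.
∠G(j0.00415) = −90° − arctan(0.00415/2.7) − arctan(0.00415/58) ≈ -90.09°
PM = 180° + (-90.09°) = 89.91°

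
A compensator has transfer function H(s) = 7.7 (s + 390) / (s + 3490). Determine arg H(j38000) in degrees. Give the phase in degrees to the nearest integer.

∠(j38000 + 390) = arctan(38000/390) = 89.41°
∠(j38000 + 3490) = arctan(38000/3490) = 84.75°
∠H(j38000) = 89.41° − 84.75° = 4.66°

5°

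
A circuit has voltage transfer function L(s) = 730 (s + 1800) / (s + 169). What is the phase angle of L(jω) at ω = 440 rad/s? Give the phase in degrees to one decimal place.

∠(j440 + 1800) = arctan(440/1800) = 13.74°
∠(j440 + 169) = arctan(440/169) = 68.99°
∠L(j440) = 13.74° − 68.99° = -55.25°

-55.3 deg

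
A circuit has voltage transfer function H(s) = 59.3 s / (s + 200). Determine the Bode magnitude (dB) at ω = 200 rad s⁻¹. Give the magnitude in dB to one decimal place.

|j200| = 200
|j200 + 200| = √(200² + 200²) = 282.8
|H(j200)| = 59.3 × 200 / 282.8 = 41.931
20 log₁₀(41.931) = 32.45 dB

32.5 dB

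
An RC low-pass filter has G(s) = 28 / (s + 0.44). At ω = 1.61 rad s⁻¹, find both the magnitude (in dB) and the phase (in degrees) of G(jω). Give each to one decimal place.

|j1.61 + 0.44| = √(1.61² + 0.44²) = 1.669
|G(j1.61)| = 28 / 1.669 = 16.776
20 log₁₀(16.776) = 24.49 dB
∠(j1.61 + 0.44) = arctan(1.61/0.44) = 74.71°
∠G(j1.61) = −74.71° = -74.71°

|G| = 24.5 dB, ∠G = -74.7°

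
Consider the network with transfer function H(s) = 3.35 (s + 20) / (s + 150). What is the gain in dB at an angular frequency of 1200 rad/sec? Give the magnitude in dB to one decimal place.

10.4 dB

|j1200 + 20| = √(1200² + 20²) = 1200
|j1200 + 150| = √(1200² + 150²) = 1209
|H(j1200)| = 3.35 × 1200 / 1209 = 3.3246
20 log₁₀(3.3246) = 10.43 dB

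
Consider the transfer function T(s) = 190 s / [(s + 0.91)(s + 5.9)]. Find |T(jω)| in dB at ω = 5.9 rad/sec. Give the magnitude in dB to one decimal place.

27.0 dB

|j5.9| = 5.9
|j5.9 + 0.91| = √(5.9² + 0.91²) = 5.97
|j5.9 + 5.9| = √(5.9² + 5.9²) = 8.344
|T(j5.9)| = 190 × 5.9 / (5.97 × 8.344) = 22.505
20 log₁₀(22.505) = 27.05 dB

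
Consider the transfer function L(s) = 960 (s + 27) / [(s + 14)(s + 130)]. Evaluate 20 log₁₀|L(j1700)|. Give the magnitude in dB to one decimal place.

|j1700 + 27| = √(1700² + 27²) = 1700
|j1700 + 14| = √(1700² + 14²) = 1700
|j1700 + 130| = √(1700² + 130²) = 1705
|L(j1700)| = 960 × 1700 / (1700 × 1705) = 0.56311
20 log₁₀(0.56311) = -4.99 dB

-5.0 dB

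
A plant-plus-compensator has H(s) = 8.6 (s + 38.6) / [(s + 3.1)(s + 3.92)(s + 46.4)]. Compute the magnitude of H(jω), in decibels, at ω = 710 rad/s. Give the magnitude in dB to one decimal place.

|j710 + 38.6| = √(710² + 38.6²) = 711
|j710 + 3.1| = √(710² + 3.1²) = 710
|j710 + 3.92| = √(710² + 3.92²) = 710
|j710 + 46.4| = √(710² + 46.4²) = 711.5
|H(j710)| = 8.6 × 711 / (710 × 710 × 711.5) = 1.7049e-05
20 log₁₀(1.7049e-05) = -95.37 dB

-95.4 dB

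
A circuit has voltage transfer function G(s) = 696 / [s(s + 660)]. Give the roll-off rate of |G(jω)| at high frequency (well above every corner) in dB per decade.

With 0 zeros and 2 poles, the high-frequency asymptotic slope is 20 × (0 − 2) = -40 dB/decade.

-40 dB/decade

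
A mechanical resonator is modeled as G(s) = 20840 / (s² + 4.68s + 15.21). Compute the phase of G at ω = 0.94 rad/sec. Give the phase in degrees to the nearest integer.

∠[(j0.94)² + 4.68(j0.94) + 15.21] = ∠[14.326 + j4.3992] = 17.07°
∠G(j0.94) = −17.07° = -17.07°

-17 deg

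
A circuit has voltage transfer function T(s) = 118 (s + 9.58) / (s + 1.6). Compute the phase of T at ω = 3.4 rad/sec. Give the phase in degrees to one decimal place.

∠(j3.4 + 9.58) = arctan(3.4/9.58) = 19.54°
∠(j3.4 + 1.6) = arctan(3.4/1.6) = 64.80°
∠T(j3.4) = 19.54° − 64.80° = -45.26°

-45.3°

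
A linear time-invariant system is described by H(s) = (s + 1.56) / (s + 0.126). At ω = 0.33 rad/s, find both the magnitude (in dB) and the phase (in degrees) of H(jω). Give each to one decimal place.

|H| = 13.1 dB, ∠H = -57.2°

|j0.33 + 1.56| = √(0.33² + 1.56²) = 1.595
|j0.33 + 0.126| = √(0.33² + 0.126²) = 0.3532
|H(j0.33)| = 1 × 1.595 / 0.3532 = 4.514
20 log₁₀(4.514) = 13.09 dB
∠(j0.33 + 1.56) = arctan(0.33/1.56) = 11.94°
∠(j0.33 + 0.126) = arctan(0.33/0.126) = 69.10°
∠H(j0.33) = 11.94° − 69.10° = -57.16°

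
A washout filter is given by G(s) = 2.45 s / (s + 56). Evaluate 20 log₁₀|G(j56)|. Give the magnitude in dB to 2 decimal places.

|j56| = 56
|j56 + 56| = √(56² + 56²) = 79.2
|G(j56)| = 2.45 × 56 / 79.2 = 1.7324
20 log₁₀(1.7324) = 4.773 dB

4.77 dB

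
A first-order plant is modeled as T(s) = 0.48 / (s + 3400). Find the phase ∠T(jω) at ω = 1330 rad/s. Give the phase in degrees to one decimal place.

∠(j1330 + 3400) = arctan(1330/3400) = 21.36°
∠T(j1330) = −21.36° = -21.36°

-21.4°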